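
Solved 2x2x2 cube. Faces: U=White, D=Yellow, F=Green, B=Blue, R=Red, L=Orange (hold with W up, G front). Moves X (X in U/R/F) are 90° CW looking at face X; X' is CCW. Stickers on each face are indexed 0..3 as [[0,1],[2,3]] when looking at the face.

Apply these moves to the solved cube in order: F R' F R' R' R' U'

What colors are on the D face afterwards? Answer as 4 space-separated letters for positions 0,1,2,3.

Answer: W R Y Y

Derivation:
After move 1 (F): F=GGGG U=WWOO R=WRWR D=RRYY L=OYOY
After move 2 (R'): R=RRWW U=WBOB F=GWGO D=RGYG B=YBRB
After move 3 (F): F=GGOW U=WBYY R=ORBW D=WRYG L=OROG
After move 4 (R'): R=RWOB U=WRYY F=GBOY D=WGYW B=GBRB
After move 5 (R'): R=WBRO U=WRYG F=GROY D=WBYY B=WBGB
After move 6 (R'): R=BOWR U=WGYW F=GROG D=WRYY B=YBBB
After move 7 (U'): U=GWWY F=OROG R=GRWR B=BOBB L=YBOG
Query: D face = WRYY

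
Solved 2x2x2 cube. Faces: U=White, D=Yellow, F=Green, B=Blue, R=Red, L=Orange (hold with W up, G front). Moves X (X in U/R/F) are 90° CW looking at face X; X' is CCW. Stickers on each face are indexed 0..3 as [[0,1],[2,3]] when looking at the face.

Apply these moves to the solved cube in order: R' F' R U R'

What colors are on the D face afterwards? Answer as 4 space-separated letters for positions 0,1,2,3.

Answer: O G Y G

Derivation:
After move 1 (R'): R=RRRR U=WBWB F=GWGW D=YGYG B=YBYB
After move 2 (F'): F=WWGG U=WBRR R=GRYR D=OOYG L=OBOW
After move 3 (R): R=YGRR U=WWRG F=WOGG D=OYYY B=RBBB
After move 4 (U): U=RWGW F=YGGG R=RBRR B=OBBB L=WOOW
After move 5 (R'): R=BRRR U=RBGO F=YWGW D=OGYG B=YBYB
Query: D face = OGYG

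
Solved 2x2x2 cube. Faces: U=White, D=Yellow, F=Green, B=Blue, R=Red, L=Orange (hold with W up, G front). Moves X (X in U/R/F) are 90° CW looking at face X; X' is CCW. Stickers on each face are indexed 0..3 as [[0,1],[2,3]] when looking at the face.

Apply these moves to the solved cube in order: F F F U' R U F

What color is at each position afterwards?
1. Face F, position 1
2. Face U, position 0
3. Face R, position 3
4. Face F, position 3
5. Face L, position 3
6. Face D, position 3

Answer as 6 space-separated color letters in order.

After move 1 (F): F=GGGG U=WWOO R=WRWR D=RRYY L=OYOY
After move 2 (F): F=GGGG U=WWYY R=OROR D=WWYY L=OROR
After move 3 (F): F=GGGG U=WWRR R=YRYR D=OOYY L=OWOW
After move 4 (U'): U=WRWR F=OWGG R=GGYR B=YRBB L=BBOW
After move 5 (R): R=YGRG U=WWWG F=OOGY D=OBYY B=RRRB
After move 6 (U): U=WWGW F=YGGY R=RRRG B=BBRB L=OOOW
After move 7 (F): F=GYYG U=WWWO R=GRWG D=RRYY L=OOOB
Query 1: F[1] = Y
Query 2: U[0] = W
Query 3: R[3] = G
Query 4: F[3] = G
Query 5: L[3] = B
Query 6: D[3] = Y

Answer: Y W G G B Y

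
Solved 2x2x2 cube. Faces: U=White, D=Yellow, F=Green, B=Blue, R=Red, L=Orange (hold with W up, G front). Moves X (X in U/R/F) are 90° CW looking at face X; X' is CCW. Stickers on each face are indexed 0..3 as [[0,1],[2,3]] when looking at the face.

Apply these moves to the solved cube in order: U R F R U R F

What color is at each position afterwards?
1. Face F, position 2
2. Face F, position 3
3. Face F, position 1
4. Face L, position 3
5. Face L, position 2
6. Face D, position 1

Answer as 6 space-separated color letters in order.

After move 1 (U): U=WWWW F=RRGG R=BBRR B=OOBB L=GGOO
After move 2 (R): R=RBRB U=WRWG F=RYGY D=YBYO B=WOWB
After move 3 (F): F=GRYY U=WROG R=WBGB D=RRYO L=GYOB
After move 4 (R): R=GWBB U=WROY F=GRYO D=RWYW B=GORB
After move 5 (U): U=OWYR F=GWYO R=GOBB B=GYRB L=GROB
After move 6 (R): R=BGBO U=OWYO F=GWYW D=RRYG B=RYWB
After move 7 (F): F=YGWW U=OWBR R=YGOO D=BBYG L=GROR
Query 1: F[2] = W
Query 2: F[3] = W
Query 3: F[1] = G
Query 4: L[3] = R
Query 5: L[2] = O
Query 6: D[1] = B

Answer: W W G R O B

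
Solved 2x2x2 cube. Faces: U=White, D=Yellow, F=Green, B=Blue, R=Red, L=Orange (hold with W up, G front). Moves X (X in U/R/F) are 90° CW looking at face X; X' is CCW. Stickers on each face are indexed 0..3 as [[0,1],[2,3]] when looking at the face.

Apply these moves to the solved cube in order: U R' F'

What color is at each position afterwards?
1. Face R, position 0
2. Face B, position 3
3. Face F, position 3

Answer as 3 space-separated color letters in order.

After move 1 (U): U=WWWW F=RRGG R=BBRR B=OOBB L=GGOO
After move 2 (R'): R=BRBR U=WBWO F=RWGW D=YRYG B=YOYB
After move 3 (F'): F=WWRG U=WBBB R=RRYR D=GOYG L=GOOW
Query 1: R[0] = R
Query 2: B[3] = B
Query 3: F[3] = G

Answer: R B G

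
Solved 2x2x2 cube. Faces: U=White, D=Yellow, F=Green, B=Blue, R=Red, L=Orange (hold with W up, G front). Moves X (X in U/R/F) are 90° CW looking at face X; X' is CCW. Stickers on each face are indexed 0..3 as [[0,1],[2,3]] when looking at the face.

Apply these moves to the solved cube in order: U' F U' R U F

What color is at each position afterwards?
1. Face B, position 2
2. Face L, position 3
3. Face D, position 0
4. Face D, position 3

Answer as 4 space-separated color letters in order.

After move 1 (U'): U=WWWW F=OOGG R=GGRR B=RRBB L=BBOO
After move 2 (F): F=GOGO U=WWOB R=WGWR D=RGYY L=BYOY
After move 3 (U'): U=WBWO F=BYGO R=GOWR B=WGBB L=RROY
After move 4 (R): R=WGRO U=WYWO F=BGGY D=RBYW B=OGBB
After move 5 (U): U=WWOY F=WGGY R=OGRO B=RRBB L=BGOY
After move 6 (F): F=GWYG U=WWYG R=OGYO D=ROYW L=BROB
Query 1: B[2] = B
Query 2: L[3] = B
Query 3: D[0] = R
Query 4: D[3] = W

Answer: B B R W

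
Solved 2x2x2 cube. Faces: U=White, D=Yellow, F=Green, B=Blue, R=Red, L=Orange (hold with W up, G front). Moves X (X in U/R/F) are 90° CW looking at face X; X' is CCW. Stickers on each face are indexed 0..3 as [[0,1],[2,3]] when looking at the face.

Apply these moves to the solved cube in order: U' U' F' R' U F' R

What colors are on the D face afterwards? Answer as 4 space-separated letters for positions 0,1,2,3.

Answer: W O Y R

Derivation:
After move 1 (U'): U=WWWW F=OOGG R=GGRR B=RRBB L=BBOO
After move 2 (U'): U=WWWW F=BBGG R=OORR B=GGBB L=RROO
After move 3 (F'): F=BGBG U=WWOR R=YOYR D=ROYY L=RWOW
After move 4 (R'): R=ORYY U=WBOG F=BWBR D=RGYG B=YGOB
After move 5 (U): U=OWGB F=ORBR R=YGYY B=RWOB L=BWOW
After move 6 (F'): F=RROB U=OWYY R=GGRY D=WWYG L=BBOG
After move 7 (R): R=RGYG U=ORYB F=RWOG D=WOYR B=YWWB
Query: D face = WOYR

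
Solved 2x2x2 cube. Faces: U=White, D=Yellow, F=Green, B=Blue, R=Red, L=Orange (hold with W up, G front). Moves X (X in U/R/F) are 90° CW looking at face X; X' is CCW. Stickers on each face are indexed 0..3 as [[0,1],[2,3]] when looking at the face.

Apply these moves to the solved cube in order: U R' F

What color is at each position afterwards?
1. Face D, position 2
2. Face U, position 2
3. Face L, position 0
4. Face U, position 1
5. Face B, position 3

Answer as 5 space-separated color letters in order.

After move 1 (U): U=WWWW F=RRGG R=BBRR B=OOBB L=GGOO
After move 2 (R'): R=BRBR U=WBWO F=RWGW D=YRYG B=YOYB
After move 3 (F): F=GRWW U=WBOG R=WROR D=BBYG L=GYOR
Query 1: D[2] = Y
Query 2: U[2] = O
Query 3: L[0] = G
Query 4: U[1] = B
Query 5: B[3] = B

Answer: Y O G B B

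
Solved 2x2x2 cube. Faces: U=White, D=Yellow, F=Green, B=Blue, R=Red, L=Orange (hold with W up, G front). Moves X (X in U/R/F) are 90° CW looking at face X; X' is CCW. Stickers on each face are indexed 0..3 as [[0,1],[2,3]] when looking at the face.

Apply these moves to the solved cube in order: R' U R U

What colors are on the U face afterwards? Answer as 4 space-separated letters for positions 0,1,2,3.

Answer: B W W R

Derivation:
After move 1 (R'): R=RRRR U=WBWB F=GWGW D=YGYG B=YBYB
After move 2 (U): U=WWBB F=RRGW R=YBRR B=OOYB L=GWOO
After move 3 (R): R=RYRB U=WRBW F=RGGG D=YYYO B=BOWB
After move 4 (U): U=BWWR F=RYGG R=BORB B=GWWB L=RGOO
Query: U face = BWWR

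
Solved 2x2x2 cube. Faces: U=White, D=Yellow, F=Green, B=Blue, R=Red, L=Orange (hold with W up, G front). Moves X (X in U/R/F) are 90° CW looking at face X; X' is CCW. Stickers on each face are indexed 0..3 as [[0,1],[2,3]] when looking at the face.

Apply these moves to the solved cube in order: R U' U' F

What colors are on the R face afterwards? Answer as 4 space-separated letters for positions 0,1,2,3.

Answer: G O W R

Derivation:
After move 1 (R): R=RRRR U=WGWG F=GYGY D=YBYB B=WBWB
After move 2 (U'): U=GGWW F=OOGY R=GYRR B=RRWB L=WBOO
After move 3 (U'): U=GWGW F=WBGY R=OORR B=GYWB L=RROO
After move 4 (F): F=GWYB U=GWOR R=GOWR D=ROYB L=RYOB
Query: R face = GOWR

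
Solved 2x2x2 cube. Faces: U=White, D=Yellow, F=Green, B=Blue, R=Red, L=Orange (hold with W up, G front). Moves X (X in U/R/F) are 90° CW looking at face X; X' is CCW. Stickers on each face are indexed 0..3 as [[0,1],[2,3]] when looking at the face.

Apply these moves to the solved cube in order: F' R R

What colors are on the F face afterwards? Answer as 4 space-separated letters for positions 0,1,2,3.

Answer: G B G B

Derivation:
After move 1 (F'): F=GGGG U=WWRR R=YRYR D=OOYY L=OWOW
After move 2 (R): R=YYRR U=WGRG F=GOGY D=OBYB B=RBWB
After move 3 (R): R=RYRY U=WORY F=GBGB D=OWYR B=GBGB
Query: F face = GBGB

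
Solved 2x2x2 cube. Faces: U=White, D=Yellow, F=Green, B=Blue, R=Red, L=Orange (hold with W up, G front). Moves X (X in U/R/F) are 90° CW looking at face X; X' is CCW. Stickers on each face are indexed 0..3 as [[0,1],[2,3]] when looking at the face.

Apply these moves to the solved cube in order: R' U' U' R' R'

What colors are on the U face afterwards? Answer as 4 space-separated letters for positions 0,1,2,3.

Answer: B G B G

Derivation:
After move 1 (R'): R=RRRR U=WBWB F=GWGW D=YGYG B=YBYB
After move 2 (U'): U=BBWW F=OOGW R=GWRR B=RRYB L=YBOO
After move 3 (U'): U=BWBW F=YBGW R=OORR B=GWYB L=RROO
After move 4 (R'): R=OROR U=BYBG F=YWGW D=YBYW B=GWGB
After move 5 (R'): R=RROO U=BGBG F=YYGG D=YWYW B=WWBB
Query: U face = BGBG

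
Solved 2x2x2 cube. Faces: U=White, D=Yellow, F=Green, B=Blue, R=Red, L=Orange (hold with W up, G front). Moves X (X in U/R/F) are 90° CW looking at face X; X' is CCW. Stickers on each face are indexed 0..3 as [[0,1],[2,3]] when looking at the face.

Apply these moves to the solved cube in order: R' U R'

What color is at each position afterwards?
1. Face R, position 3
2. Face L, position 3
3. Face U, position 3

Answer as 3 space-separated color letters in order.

After move 1 (R'): R=RRRR U=WBWB F=GWGW D=YGYG B=YBYB
After move 2 (U): U=WWBB F=RRGW R=YBRR B=OOYB L=GWOO
After move 3 (R'): R=BRYR U=WYBO F=RWGB D=YRYW B=GOGB
Query 1: R[3] = R
Query 2: L[3] = O
Query 3: U[3] = O

Answer: R O O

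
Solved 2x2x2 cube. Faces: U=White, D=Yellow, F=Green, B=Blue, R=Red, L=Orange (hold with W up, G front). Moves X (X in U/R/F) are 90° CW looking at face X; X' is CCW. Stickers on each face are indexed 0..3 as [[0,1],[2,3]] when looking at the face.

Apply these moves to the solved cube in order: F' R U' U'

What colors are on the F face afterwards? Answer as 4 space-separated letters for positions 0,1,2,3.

After move 1 (F'): F=GGGG U=WWRR R=YRYR D=OOYY L=OWOW
After move 2 (R): R=YYRR U=WGRG F=GOGY D=OBYB B=RBWB
After move 3 (U'): U=GGWR F=OWGY R=GORR B=YYWB L=RBOW
After move 4 (U'): U=GRGW F=RBGY R=OWRR B=GOWB L=YYOW
Query: F face = RBGY

Answer: R B G Y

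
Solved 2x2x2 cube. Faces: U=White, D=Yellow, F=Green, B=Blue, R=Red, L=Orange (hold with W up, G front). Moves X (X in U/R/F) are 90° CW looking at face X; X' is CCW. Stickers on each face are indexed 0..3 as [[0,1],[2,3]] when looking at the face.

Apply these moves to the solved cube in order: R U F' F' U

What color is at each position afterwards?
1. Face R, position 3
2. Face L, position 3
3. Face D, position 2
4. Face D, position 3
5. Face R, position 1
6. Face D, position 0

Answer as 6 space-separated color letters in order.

Answer: R W Y B O G

Derivation:
After move 1 (R): R=RRRR U=WGWG F=GYGY D=YBYB B=WBWB
After move 2 (U): U=WWGG F=RRGY R=WBRR B=OOWB L=GYOO
After move 3 (F'): F=RYRG U=WWWR R=BBYR D=YOYB L=GGOG
After move 4 (F'): F=YGRR U=WWBY R=OBYR D=GGYB L=GROW
After move 5 (U): U=BWYW F=OBRR R=OOYR B=GRWB L=YGOW
Query 1: R[3] = R
Query 2: L[3] = W
Query 3: D[2] = Y
Query 4: D[3] = B
Query 5: R[1] = O
Query 6: D[0] = G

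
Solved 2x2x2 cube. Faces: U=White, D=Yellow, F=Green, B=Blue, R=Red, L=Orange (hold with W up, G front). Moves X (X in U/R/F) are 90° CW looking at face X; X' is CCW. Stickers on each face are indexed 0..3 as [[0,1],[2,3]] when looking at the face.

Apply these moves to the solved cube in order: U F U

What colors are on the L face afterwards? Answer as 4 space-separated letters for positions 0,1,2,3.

Answer: G R O Y

Derivation:
After move 1 (U): U=WWWW F=RRGG R=BBRR B=OOBB L=GGOO
After move 2 (F): F=GRGR U=WWOG R=WBWR D=RBYY L=GYOY
After move 3 (U): U=OWGW F=WBGR R=OOWR B=GYBB L=GROY
Query: L face = GROY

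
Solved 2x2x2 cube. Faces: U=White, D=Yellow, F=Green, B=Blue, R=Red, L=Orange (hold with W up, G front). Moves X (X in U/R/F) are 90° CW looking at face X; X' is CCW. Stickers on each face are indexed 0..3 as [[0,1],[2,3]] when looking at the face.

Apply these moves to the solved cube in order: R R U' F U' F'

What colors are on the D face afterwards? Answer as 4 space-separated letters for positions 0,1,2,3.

After move 1 (R): R=RRRR U=WGWG F=GYGY D=YBYB B=WBWB
After move 2 (R): R=RRRR U=WYWY F=GBGB D=YWYW B=GBGB
After move 3 (U'): U=YYWW F=OOGB R=GBRR B=RRGB L=GBOO
After move 4 (F): F=GOBO U=YYOB R=WBWR D=RGYW L=GYOW
After move 5 (U'): U=YBYO F=GYBO R=GOWR B=WBGB L=RROW
After move 6 (F'): F=YOGB U=YBGW R=GORR D=RWYW L=ROOY
Query: D face = RWYW

Answer: R W Y W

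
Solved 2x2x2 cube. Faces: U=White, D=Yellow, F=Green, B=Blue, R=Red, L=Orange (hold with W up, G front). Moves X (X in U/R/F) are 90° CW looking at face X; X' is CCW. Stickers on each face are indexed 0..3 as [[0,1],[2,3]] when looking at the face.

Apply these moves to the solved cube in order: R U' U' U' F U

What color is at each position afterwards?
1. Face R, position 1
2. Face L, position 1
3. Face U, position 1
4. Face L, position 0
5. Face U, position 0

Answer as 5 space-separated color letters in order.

After move 1 (R): R=RRRR U=WGWG F=GYGY D=YBYB B=WBWB
After move 2 (U'): U=GGWW F=OOGY R=GYRR B=RRWB L=WBOO
After move 3 (U'): U=GWGW F=WBGY R=OORR B=GYWB L=RROO
After move 4 (U'): U=WWGG F=RRGY R=WBRR B=OOWB L=GYOO
After move 5 (F): F=GRYR U=WWOY R=GBGR D=RWYB L=GYOB
After move 6 (U): U=OWYW F=GBYR R=OOGR B=GYWB L=GROB
Query 1: R[1] = O
Query 2: L[1] = R
Query 3: U[1] = W
Query 4: L[0] = G
Query 5: U[0] = O

Answer: O R W G O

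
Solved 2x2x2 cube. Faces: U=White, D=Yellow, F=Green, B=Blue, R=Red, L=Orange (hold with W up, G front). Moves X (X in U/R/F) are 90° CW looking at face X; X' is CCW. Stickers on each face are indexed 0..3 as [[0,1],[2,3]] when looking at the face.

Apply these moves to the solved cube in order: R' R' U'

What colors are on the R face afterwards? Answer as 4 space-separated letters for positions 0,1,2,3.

Answer: G B R R

Derivation:
After move 1 (R'): R=RRRR U=WBWB F=GWGW D=YGYG B=YBYB
After move 2 (R'): R=RRRR U=WYWY F=GBGB D=YWYW B=GBGB
After move 3 (U'): U=YYWW F=OOGB R=GBRR B=RRGB L=GBOO
Query: R face = GBRR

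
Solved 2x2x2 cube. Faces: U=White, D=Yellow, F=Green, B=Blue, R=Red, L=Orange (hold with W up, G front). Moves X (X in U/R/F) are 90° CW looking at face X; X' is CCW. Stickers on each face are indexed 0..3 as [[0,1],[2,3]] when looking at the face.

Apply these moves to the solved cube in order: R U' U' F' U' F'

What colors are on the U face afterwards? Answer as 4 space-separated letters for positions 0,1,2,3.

After move 1 (R): R=RRRR U=WGWG F=GYGY D=YBYB B=WBWB
After move 2 (U'): U=GGWW F=OOGY R=GYRR B=RRWB L=WBOO
After move 3 (U'): U=GWGW F=WBGY R=OORR B=GYWB L=RROO
After move 4 (F'): F=BYWG U=GWOR R=BOYR D=ROYB L=RWOG
After move 5 (U'): U=WRGO F=RWWG R=BYYR B=BOWB L=GYOG
After move 6 (F'): F=WGRW U=WRBY R=OYRR D=YGYB L=GOOG
Query: U face = WRBY

Answer: W R B Y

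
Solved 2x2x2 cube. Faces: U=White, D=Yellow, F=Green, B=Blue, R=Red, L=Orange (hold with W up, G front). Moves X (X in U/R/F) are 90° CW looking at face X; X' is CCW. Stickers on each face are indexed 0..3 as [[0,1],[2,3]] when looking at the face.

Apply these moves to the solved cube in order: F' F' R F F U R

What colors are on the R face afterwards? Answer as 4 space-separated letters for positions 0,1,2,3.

After move 1 (F'): F=GGGG U=WWRR R=YRYR D=OOYY L=OWOW
After move 2 (F'): F=GGGG U=WWYY R=OROR D=WWYY L=OROR
After move 3 (R): R=OORR U=WGYG F=GWGY D=WBYB B=YBWB
After move 4 (F): F=GGYW U=WGRR R=YOGR D=ROYB L=OWOB
After move 5 (F): F=YGWG U=WGBW R=RORR D=GYYB L=OROO
After move 6 (U): U=BWWG F=ROWG R=YBRR B=ORWB L=YGOO
After move 7 (R): R=RYRB U=BOWG F=RYWB D=GWYO B=GRWB
Query: R face = RYRB

Answer: R Y R B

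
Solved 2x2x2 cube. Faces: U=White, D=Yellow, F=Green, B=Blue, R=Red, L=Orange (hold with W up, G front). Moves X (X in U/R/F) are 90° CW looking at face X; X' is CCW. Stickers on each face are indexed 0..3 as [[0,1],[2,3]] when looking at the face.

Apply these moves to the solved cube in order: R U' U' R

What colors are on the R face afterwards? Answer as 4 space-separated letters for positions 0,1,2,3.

Answer: R O R O

Derivation:
After move 1 (R): R=RRRR U=WGWG F=GYGY D=YBYB B=WBWB
After move 2 (U'): U=GGWW F=OOGY R=GYRR B=RRWB L=WBOO
After move 3 (U'): U=GWGW F=WBGY R=OORR B=GYWB L=RROO
After move 4 (R): R=RORO U=GBGY F=WBGB D=YWYG B=WYWB
Query: R face = RORO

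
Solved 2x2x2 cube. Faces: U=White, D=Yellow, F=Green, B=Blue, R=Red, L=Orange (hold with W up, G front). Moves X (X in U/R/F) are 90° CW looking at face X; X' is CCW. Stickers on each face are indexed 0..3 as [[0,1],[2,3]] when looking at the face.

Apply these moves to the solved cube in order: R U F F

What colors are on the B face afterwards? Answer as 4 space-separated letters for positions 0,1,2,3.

Answer: O O W B

Derivation:
After move 1 (R): R=RRRR U=WGWG F=GYGY D=YBYB B=WBWB
After move 2 (U): U=WWGG F=RRGY R=WBRR B=OOWB L=GYOO
After move 3 (F): F=GRYR U=WWOY R=GBGR D=RWYB L=GYOB
After move 4 (F): F=YGRR U=WWBY R=OBYR D=GGYB L=GROW
Query: B face = OOWB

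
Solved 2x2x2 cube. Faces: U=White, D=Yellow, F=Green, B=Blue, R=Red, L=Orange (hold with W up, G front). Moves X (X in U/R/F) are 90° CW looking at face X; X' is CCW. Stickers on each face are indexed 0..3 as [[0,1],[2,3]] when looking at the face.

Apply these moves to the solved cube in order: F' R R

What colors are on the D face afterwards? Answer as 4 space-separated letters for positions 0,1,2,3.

Answer: O W Y R

Derivation:
After move 1 (F'): F=GGGG U=WWRR R=YRYR D=OOYY L=OWOW
After move 2 (R): R=YYRR U=WGRG F=GOGY D=OBYB B=RBWB
After move 3 (R): R=RYRY U=WORY F=GBGB D=OWYR B=GBGB
Query: D face = OWYR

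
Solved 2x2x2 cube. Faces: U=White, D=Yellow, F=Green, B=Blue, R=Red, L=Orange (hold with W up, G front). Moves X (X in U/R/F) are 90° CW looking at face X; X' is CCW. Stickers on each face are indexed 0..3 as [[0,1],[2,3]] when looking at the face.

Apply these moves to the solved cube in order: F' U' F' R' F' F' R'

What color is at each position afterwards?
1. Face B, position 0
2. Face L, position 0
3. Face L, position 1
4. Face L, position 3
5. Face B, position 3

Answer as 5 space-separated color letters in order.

Answer: G B O G B

Derivation:
After move 1 (F'): F=GGGG U=WWRR R=YRYR D=OOYY L=OWOW
After move 2 (U'): U=WRWR F=OWGG R=GGYR B=YRBB L=BBOW
After move 3 (F'): F=WGOG U=WRGY R=OGOR D=BWYY L=BROW
After move 4 (R'): R=GROO U=WBGY F=WROY D=BGYG B=YRWB
After move 5 (F'): F=RYWO U=WBGO R=GRBO D=RWYG L=BYOG
After move 6 (F'): F=YORW U=WBGB R=WRRO D=YGYG L=BOOG
After move 7 (R'): R=ROWR U=WWGY F=YBRB D=YOYW B=GRGB
Query 1: B[0] = G
Query 2: L[0] = B
Query 3: L[1] = O
Query 4: L[3] = G
Query 5: B[3] = B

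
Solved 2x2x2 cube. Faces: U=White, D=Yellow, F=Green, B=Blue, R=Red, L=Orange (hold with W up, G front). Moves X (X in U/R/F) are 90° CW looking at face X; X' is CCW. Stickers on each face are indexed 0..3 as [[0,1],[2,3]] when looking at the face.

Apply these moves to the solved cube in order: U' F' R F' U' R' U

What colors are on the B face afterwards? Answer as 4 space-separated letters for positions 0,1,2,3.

Answer: R R W B

Derivation:
After move 1 (U'): U=WWWW F=OOGG R=GGRR B=RRBB L=BBOO
After move 2 (F'): F=OGOG U=WWGR R=YGYR D=BOYY L=BWOW
After move 3 (R): R=YYRG U=WGGG F=OOOY D=BBYR B=RRWB
After move 4 (F'): F=OYOO U=WGYR R=BYBG D=WWYR L=BGOG
After move 5 (U'): U=GRWY F=BGOO R=OYBG B=BYWB L=RROG
After move 6 (R'): R=YGOB U=GWWB F=BROY D=WGYO B=RYWB
After move 7 (U): U=WGBW F=YGOY R=RYOB B=RRWB L=BROG
Query: B face = RRWB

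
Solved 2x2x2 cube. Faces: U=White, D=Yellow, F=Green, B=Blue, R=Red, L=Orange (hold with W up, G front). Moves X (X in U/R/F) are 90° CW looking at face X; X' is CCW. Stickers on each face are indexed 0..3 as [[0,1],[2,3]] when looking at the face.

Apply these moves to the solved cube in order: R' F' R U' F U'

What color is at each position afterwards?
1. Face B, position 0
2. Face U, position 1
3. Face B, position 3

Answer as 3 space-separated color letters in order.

After move 1 (R'): R=RRRR U=WBWB F=GWGW D=YGYG B=YBYB
After move 2 (F'): F=WWGG U=WBRR R=GRYR D=OOYG L=OBOW
After move 3 (R): R=YGRR U=WWRG F=WOGG D=OYYY B=RBBB
After move 4 (U'): U=WGWR F=OBGG R=WORR B=YGBB L=RBOW
After move 5 (F): F=GOGB U=WGWB R=WORR D=RWYY L=ROOY
After move 6 (U'): U=GBWW F=ROGB R=GORR B=WOBB L=YGOY
Query 1: B[0] = W
Query 2: U[1] = B
Query 3: B[3] = B

Answer: W B B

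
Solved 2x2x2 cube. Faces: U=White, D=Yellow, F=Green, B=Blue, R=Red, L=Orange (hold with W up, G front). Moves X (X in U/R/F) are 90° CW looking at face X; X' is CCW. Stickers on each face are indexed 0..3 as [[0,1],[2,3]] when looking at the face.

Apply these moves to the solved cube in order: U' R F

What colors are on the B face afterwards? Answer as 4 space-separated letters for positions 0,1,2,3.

Answer: W R W B

Derivation:
After move 1 (U'): U=WWWW F=OOGG R=GGRR B=RRBB L=BBOO
After move 2 (R): R=RGRG U=WOWG F=OYGY D=YBYR B=WRWB
After move 3 (F): F=GOYY U=WOOB R=WGGG D=RRYR L=BYOB
Query: B face = WRWB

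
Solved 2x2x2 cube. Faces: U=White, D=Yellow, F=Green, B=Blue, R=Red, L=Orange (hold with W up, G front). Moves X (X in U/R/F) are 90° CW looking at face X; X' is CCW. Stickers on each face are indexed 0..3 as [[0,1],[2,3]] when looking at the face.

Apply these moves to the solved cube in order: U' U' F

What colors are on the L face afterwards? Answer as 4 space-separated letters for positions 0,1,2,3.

After move 1 (U'): U=WWWW F=OOGG R=GGRR B=RRBB L=BBOO
After move 2 (U'): U=WWWW F=BBGG R=OORR B=GGBB L=RROO
After move 3 (F): F=GBGB U=WWOR R=WOWR D=ROYY L=RYOY
Query: L face = RYOY

Answer: R Y O Y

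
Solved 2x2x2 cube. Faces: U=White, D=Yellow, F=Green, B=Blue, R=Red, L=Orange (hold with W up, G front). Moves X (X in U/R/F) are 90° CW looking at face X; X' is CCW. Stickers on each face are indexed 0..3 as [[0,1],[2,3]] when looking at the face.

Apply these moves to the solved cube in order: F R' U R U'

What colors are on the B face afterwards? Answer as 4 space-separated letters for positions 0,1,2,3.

Answer: W Y W B

Derivation:
After move 1 (F): F=GGGG U=WWOO R=WRWR D=RRYY L=OYOY
After move 2 (R'): R=RRWW U=WBOB F=GWGO D=RGYG B=YBRB
After move 3 (U): U=OWBB F=RRGO R=YBWW B=OYRB L=GWOY
After move 4 (R): R=WYWB U=ORBO F=RGGG D=RRYO B=BYWB
After move 5 (U'): U=ROOB F=GWGG R=RGWB B=WYWB L=BYOY
Query: B face = WYWB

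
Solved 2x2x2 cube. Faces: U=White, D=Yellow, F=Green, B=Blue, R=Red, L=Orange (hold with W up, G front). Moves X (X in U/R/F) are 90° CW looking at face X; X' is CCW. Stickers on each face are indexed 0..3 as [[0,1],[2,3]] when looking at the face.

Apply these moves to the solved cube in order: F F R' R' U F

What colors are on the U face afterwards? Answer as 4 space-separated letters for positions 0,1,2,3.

After move 1 (F): F=GGGG U=WWOO R=WRWR D=RRYY L=OYOY
After move 2 (F): F=GGGG U=WWYY R=OROR D=WWYY L=OROR
After move 3 (R'): R=RROO U=WBYB F=GWGY D=WGYG B=YBWB
After move 4 (R'): R=RORO U=WWYY F=GBGB D=WWYY B=GBGB
After move 5 (U): U=YWYW F=ROGB R=GBRO B=ORGB L=GBOR
After move 6 (F): F=GRBO U=YWRB R=YBWO D=RGYY L=GWOW
Query: U face = YWRB

Answer: Y W R B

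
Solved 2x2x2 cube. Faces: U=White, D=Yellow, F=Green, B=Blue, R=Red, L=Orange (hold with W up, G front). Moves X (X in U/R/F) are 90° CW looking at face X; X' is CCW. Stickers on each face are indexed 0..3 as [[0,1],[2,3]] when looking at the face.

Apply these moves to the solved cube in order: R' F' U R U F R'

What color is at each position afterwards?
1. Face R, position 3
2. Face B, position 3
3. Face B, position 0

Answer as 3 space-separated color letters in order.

After move 1 (R'): R=RRRR U=WBWB F=GWGW D=YGYG B=YBYB
After move 2 (F'): F=WWGG U=WBRR R=GRYR D=OOYG L=OBOW
After move 3 (U): U=RWRB F=GRGG R=YBYR B=OBYB L=WWOW
After move 4 (R): R=YYRB U=RRRG F=GOGG D=OYYO B=BBWB
After move 5 (U): U=RRGR F=YYGG R=BBRB B=WWWB L=GOOW
After move 6 (F): F=GYGY U=RRWO R=GBRB D=RBYO L=GOOY
After move 7 (R'): R=BBGR U=RWWW F=GRGO D=RYYY B=OWBB
Query 1: R[3] = R
Query 2: B[3] = B
Query 3: B[0] = O

Answer: R B O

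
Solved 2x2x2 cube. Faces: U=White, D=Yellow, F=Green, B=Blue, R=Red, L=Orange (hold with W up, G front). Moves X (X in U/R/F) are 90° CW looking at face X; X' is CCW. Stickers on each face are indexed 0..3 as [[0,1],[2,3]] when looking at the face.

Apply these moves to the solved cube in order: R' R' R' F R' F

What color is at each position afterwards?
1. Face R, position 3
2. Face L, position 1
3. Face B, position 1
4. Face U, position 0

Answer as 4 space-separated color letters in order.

Answer: G R B W

Derivation:
After move 1 (R'): R=RRRR U=WBWB F=GWGW D=YGYG B=YBYB
After move 2 (R'): R=RRRR U=WYWY F=GBGB D=YWYW B=GBGB
After move 3 (R'): R=RRRR U=WGWG F=GYGY D=YBYB B=WBWB
After move 4 (F): F=GGYY U=WGOO R=WRGR D=RRYB L=OYOB
After move 5 (R'): R=RRWG U=WWOW F=GGYO D=RGYY B=BBRB
After move 6 (F): F=YGOG U=WWBY R=ORWG D=WRYY L=OROG
Query 1: R[3] = G
Query 2: L[1] = R
Query 3: B[1] = B
Query 4: U[0] = W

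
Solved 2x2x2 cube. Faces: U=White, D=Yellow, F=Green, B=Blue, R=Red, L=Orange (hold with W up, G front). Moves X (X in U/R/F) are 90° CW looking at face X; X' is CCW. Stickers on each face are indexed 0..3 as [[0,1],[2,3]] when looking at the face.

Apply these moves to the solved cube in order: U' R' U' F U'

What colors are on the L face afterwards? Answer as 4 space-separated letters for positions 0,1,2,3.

Answer: G R O O

Derivation:
After move 1 (U'): U=WWWW F=OOGG R=GGRR B=RRBB L=BBOO
After move 2 (R'): R=GRGR U=WBWR F=OWGW D=YOYG B=YRYB
After move 3 (U'): U=BRWW F=BBGW R=OWGR B=GRYB L=YROO
After move 4 (F): F=GBWB U=BROR R=WWWR D=GOYG L=YYOO
After move 5 (U'): U=RRBO F=YYWB R=GBWR B=WWYB L=GROO
Query: L face = GROO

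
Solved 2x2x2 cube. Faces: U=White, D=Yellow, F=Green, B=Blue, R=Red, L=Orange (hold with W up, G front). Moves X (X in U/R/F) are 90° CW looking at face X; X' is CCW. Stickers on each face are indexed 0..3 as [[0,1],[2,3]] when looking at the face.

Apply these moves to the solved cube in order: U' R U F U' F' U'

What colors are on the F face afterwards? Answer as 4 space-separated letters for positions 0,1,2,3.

After move 1 (U'): U=WWWW F=OOGG R=GGRR B=RRBB L=BBOO
After move 2 (R): R=RGRG U=WOWG F=OYGY D=YBYR B=WRWB
After move 3 (U): U=WWGO F=RGGY R=WRRG B=BBWB L=OYOO
After move 4 (F): F=GRYG U=WWOY R=GROG D=RWYR L=OYOB
After move 5 (U'): U=WYWO F=OYYG R=GROG B=GRWB L=BBOB
After move 6 (F'): F=YGOY U=WYGO R=WRRG D=BBYR L=BOOW
After move 7 (U'): U=YOWG F=BOOY R=YGRG B=WRWB L=GROW
Query: F face = BOOY

Answer: B O O Y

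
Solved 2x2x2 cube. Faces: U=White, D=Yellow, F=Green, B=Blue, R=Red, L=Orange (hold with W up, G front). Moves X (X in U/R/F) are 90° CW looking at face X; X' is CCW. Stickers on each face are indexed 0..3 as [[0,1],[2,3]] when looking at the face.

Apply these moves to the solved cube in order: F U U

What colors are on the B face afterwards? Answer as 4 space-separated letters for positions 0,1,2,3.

Answer: G G B B

Derivation:
After move 1 (F): F=GGGG U=WWOO R=WRWR D=RRYY L=OYOY
After move 2 (U): U=OWOW F=WRGG R=BBWR B=OYBB L=GGOY
After move 3 (U): U=OOWW F=BBGG R=OYWR B=GGBB L=WROY
Query: B face = GGBB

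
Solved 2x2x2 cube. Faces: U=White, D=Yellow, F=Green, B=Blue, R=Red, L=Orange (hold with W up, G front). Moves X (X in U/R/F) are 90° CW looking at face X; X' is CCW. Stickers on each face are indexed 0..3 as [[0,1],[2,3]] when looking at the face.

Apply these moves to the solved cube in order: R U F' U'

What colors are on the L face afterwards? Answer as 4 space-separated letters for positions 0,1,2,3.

Answer: O O O G

Derivation:
After move 1 (R): R=RRRR U=WGWG F=GYGY D=YBYB B=WBWB
After move 2 (U): U=WWGG F=RRGY R=WBRR B=OOWB L=GYOO
After move 3 (F'): F=RYRG U=WWWR R=BBYR D=YOYB L=GGOG
After move 4 (U'): U=WRWW F=GGRG R=RYYR B=BBWB L=OOOG
Query: L face = OOOG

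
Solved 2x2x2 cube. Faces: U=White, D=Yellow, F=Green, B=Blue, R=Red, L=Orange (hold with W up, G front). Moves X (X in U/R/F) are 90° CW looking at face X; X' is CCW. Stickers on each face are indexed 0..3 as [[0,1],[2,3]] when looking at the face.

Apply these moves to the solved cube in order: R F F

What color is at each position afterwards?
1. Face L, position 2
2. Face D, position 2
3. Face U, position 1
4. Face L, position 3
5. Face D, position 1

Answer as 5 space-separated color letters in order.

After move 1 (R): R=RRRR U=WGWG F=GYGY D=YBYB B=WBWB
After move 2 (F): F=GGYY U=WGOO R=WRGR D=RRYB L=OYOB
After move 3 (F): F=YGYG U=WGBY R=OROR D=GWYB L=OROR
Query 1: L[2] = O
Query 2: D[2] = Y
Query 3: U[1] = G
Query 4: L[3] = R
Query 5: D[1] = W

Answer: O Y G R W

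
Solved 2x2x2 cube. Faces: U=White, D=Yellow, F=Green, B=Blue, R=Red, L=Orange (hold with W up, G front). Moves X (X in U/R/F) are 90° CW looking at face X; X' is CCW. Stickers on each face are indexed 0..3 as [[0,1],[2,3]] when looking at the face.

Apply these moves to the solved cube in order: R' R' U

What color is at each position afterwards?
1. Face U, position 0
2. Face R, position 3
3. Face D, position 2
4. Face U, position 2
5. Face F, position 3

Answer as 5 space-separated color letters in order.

Answer: W R Y Y B

Derivation:
After move 1 (R'): R=RRRR U=WBWB F=GWGW D=YGYG B=YBYB
After move 2 (R'): R=RRRR U=WYWY F=GBGB D=YWYW B=GBGB
After move 3 (U): U=WWYY F=RRGB R=GBRR B=OOGB L=GBOO
Query 1: U[0] = W
Query 2: R[3] = R
Query 3: D[2] = Y
Query 4: U[2] = Y
Query 5: F[3] = B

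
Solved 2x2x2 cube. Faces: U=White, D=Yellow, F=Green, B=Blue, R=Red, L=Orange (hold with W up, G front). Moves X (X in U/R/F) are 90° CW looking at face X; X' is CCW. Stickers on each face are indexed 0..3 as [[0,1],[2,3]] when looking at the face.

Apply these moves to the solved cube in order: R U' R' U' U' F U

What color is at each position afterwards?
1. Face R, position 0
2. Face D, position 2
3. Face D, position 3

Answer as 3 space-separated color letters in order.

After move 1 (R): R=RRRR U=WGWG F=GYGY D=YBYB B=WBWB
After move 2 (U'): U=GGWW F=OOGY R=GYRR B=RRWB L=WBOO
After move 3 (R'): R=YRGR U=GWWR F=OGGW D=YOYY B=BRBB
After move 4 (U'): U=WRGW F=WBGW R=OGGR B=YRBB L=BROO
After move 5 (U'): U=RWWG F=BRGW R=WBGR B=OGBB L=YROO
After move 6 (F): F=GBWR U=RWOR R=WBGR D=GWYY L=YYOO
After move 7 (U): U=ORRW F=WBWR R=OGGR B=YYBB L=GBOO
Query 1: R[0] = O
Query 2: D[2] = Y
Query 3: D[3] = Y

Answer: O Y Y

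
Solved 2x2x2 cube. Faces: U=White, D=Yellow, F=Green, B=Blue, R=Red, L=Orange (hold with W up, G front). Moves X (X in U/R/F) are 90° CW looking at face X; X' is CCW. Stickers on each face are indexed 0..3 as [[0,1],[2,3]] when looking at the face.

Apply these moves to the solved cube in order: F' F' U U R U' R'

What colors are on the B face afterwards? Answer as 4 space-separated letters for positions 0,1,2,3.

Answer: G O B B

Derivation:
After move 1 (F'): F=GGGG U=WWRR R=YRYR D=OOYY L=OWOW
After move 2 (F'): F=GGGG U=WWYY R=OROR D=WWYY L=OROR
After move 3 (U): U=YWYW F=ORGG R=BBOR B=ORBB L=GGOR
After move 4 (U): U=YYWW F=BBGG R=OROR B=GGBB L=OROR
After move 5 (R): R=OORR U=YBWG F=BWGY D=WBYG B=WGYB
After move 6 (U'): U=BGYW F=ORGY R=BWRR B=OOYB L=WGOR
After move 7 (R'): R=WRBR U=BYYO F=OGGW D=WRYY B=GOBB
Query: B face = GOBB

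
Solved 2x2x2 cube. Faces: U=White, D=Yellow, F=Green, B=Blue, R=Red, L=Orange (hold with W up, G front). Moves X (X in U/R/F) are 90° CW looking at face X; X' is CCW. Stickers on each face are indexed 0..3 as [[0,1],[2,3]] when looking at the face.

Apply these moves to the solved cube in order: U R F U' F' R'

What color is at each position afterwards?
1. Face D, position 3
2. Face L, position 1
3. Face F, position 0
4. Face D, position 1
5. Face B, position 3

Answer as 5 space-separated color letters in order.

After move 1 (U): U=WWWW F=RRGG R=BBRR B=OOBB L=GGOO
After move 2 (R): R=RBRB U=WRWG F=RYGY D=YBYO B=WOWB
After move 3 (F): F=GRYY U=WROG R=WBGB D=RRYO L=GYOB
After move 4 (U'): U=RGWO F=GYYY R=GRGB B=WBWB L=WOOB
After move 5 (F'): F=YYGY U=RGGG R=RRRB D=OBYO L=WOOW
After move 6 (R'): R=RBRR U=RWGW F=YGGG D=OYYY B=OBBB
Query 1: D[3] = Y
Query 2: L[1] = O
Query 3: F[0] = Y
Query 4: D[1] = Y
Query 5: B[3] = B

Answer: Y O Y Y B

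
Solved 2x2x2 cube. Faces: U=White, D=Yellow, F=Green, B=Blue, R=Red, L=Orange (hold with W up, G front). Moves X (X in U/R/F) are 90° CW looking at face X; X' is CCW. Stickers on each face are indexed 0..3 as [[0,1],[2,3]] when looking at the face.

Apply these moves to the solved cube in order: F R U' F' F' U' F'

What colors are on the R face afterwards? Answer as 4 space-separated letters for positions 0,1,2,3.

Answer: W G O R

Derivation:
After move 1 (F): F=GGGG U=WWOO R=WRWR D=RRYY L=OYOY
After move 2 (R): R=WWRR U=WGOG F=GRGY D=RBYB B=OBWB
After move 3 (U'): U=GGWO F=OYGY R=GRRR B=WWWB L=OBOY
After move 4 (F'): F=YYOG U=GGGR R=BRRR D=BYYB L=OOOW
After move 5 (F'): F=YGYO U=GGBR R=YRBR D=OWYB L=OROG
After move 6 (U'): U=GRGB F=ORYO R=YGBR B=YRWB L=WWOG
After move 7 (F'): F=ROOY U=GRYB R=WGOR D=WGYB L=WBOG
Query: R face = WGOR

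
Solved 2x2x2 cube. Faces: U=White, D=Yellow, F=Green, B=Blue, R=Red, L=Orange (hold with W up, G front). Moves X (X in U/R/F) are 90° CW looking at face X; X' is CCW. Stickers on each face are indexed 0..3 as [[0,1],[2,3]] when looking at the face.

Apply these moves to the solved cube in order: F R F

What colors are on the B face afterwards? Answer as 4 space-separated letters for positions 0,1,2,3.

After move 1 (F): F=GGGG U=WWOO R=WRWR D=RRYY L=OYOY
After move 2 (R): R=WWRR U=WGOG F=GRGY D=RBYB B=OBWB
After move 3 (F): F=GGYR U=WGYY R=OWGR D=RWYB L=OROB
Query: B face = OBWB

Answer: O B W B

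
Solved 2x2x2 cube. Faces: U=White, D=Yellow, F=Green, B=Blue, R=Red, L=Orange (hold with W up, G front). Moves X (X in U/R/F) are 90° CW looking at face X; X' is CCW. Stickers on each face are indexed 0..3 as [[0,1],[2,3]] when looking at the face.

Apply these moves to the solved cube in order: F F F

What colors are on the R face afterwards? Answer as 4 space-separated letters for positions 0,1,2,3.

After move 1 (F): F=GGGG U=WWOO R=WRWR D=RRYY L=OYOY
After move 2 (F): F=GGGG U=WWYY R=OROR D=WWYY L=OROR
After move 3 (F): F=GGGG U=WWRR R=YRYR D=OOYY L=OWOW
Query: R face = YRYR

Answer: Y R Y R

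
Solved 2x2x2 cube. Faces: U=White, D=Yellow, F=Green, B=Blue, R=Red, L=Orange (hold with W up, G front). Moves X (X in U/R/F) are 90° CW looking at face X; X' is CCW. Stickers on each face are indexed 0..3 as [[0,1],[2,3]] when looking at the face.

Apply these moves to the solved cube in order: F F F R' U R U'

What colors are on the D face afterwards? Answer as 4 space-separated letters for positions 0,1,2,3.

After move 1 (F): F=GGGG U=WWOO R=WRWR D=RRYY L=OYOY
After move 2 (F): F=GGGG U=WWYY R=OROR D=WWYY L=OROR
After move 3 (F): F=GGGG U=WWRR R=YRYR D=OOYY L=OWOW
After move 4 (R'): R=RRYY U=WBRB F=GWGR D=OGYG B=YBOB
After move 5 (U): U=RWBB F=RRGR R=YBYY B=OWOB L=GWOW
After move 6 (R): R=YYYB U=RRBR F=RGGG D=OOYO B=BWWB
After move 7 (U'): U=RRRB F=GWGG R=RGYB B=YYWB L=BWOW
Query: D face = OOYO

Answer: O O Y O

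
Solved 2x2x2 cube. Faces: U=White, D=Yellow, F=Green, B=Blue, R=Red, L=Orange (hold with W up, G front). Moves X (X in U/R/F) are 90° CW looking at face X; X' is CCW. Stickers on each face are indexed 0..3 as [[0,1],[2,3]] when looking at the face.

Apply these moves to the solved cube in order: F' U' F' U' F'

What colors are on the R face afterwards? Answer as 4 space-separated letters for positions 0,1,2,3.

Answer: W G B R

Derivation:
After move 1 (F'): F=GGGG U=WWRR R=YRYR D=OOYY L=OWOW
After move 2 (U'): U=WRWR F=OWGG R=GGYR B=YRBB L=BBOW
After move 3 (F'): F=WGOG U=WRGY R=OGOR D=BWYY L=BROW
After move 4 (U'): U=RYWG F=BROG R=WGOR B=OGBB L=YROW
After move 5 (F'): F=RGBO U=RYWO R=WGBR D=RWYY L=YGOW
Query: R face = WGBR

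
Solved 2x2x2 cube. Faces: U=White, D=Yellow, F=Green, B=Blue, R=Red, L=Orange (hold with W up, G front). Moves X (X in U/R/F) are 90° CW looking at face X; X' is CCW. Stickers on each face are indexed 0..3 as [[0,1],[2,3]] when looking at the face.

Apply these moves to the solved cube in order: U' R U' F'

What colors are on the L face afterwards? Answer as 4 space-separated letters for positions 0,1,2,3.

Answer: W W O W

Derivation:
After move 1 (U'): U=WWWW F=OOGG R=GGRR B=RRBB L=BBOO
After move 2 (R): R=RGRG U=WOWG F=OYGY D=YBYR B=WRWB
After move 3 (U'): U=OGWW F=BBGY R=OYRG B=RGWB L=WROO
After move 4 (F'): F=BYBG U=OGOR R=BYYG D=ROYR L=WWOW
Query: L face = WWOW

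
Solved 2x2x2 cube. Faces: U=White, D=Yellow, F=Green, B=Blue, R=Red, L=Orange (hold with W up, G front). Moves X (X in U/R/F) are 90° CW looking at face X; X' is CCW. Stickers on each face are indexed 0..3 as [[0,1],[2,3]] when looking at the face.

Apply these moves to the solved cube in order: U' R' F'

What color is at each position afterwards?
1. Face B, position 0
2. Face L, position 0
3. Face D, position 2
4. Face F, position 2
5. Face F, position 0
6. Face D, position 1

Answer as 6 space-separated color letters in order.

After move 1 (U'): U=WWWW F=OOGG R=GGRR B=RRBB L=BBOO
After move 2 (R'): R=GRGR U=WBWR F=OWGW D=YOYG B=YRYB
After move 3 (F'): F=WWOG U=WBGG R=ORYR D=BOYG L=BROW
Query 1: B[0] = Y
Query 2: L[0] = B
Query 3: D[2] = Y
Query 4: F[2] = O
Query 5: F[0] = W
Query 6: D[1] = O

Answer: Y B Y O W O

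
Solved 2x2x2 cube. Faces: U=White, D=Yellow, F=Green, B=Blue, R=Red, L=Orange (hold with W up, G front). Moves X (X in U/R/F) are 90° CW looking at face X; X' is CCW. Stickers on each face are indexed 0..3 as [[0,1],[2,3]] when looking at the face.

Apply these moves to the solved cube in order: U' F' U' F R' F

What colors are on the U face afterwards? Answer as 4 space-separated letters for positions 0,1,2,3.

Answer: W B O B

Derivation:
After move 1 (U'): U=WWWW F=OOGG R=GGRR B=RRBB L=BBOO
After move 2 (F'): F=OGOG U=WWGR R=YGYR D=BOYY L=BWOW
After move 3 (U'): U=WRWG F=BWOG R=OGYR B=YGBB L=RROW
After move 4 (F): F=OBGW U=WRWR R=WGGR D=YOYY L=RBOO
After move 5 (R'): R=GRWG U=WBWY F=ORGR D=YBYW B=YGOB
After move 6 (F): F=GORR U=WBOB R=WRYG D=WGYW L=RYOB
Query: U face = WBOB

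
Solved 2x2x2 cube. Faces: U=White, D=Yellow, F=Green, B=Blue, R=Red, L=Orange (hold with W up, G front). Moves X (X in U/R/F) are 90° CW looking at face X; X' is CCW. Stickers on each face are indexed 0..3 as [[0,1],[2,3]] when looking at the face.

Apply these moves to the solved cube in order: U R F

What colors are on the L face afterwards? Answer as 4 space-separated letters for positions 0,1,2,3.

Answer: G Y O B

Derivation:
After move 1 (U): U=WWWW F=RRGG R=BBRR B=OOBB L=GGOO
After move 2 (R): R=RBRB U=WRWG F=RYGY D=YBYO B=WOWB
After move 3 (F): F=GRYY U=WROG R=WBGB D=RRYO L=GYOB
Query: L face = GYOB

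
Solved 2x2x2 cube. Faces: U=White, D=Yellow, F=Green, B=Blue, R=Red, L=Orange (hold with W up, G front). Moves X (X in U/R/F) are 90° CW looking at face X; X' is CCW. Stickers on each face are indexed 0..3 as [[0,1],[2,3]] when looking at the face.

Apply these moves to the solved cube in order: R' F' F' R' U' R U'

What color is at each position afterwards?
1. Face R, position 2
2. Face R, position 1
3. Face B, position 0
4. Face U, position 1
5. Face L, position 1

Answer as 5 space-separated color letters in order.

Answer: O G O Y R

Derivation:
After move 1 (R'): R=RRRR U=WBWB F=GWGW D=YGYG B=YBYB
After move 2 (F'): F=WWGG U=WBRR R=GRYR D=OOYG L=OBOW
After move 3 (F'): F=WGWG U=WBGY R=OROR D=BWYG L=OROR
After move 4 (R'): R=RROO U=WYGY F=WBWY D=BGYG B=GBWB
After move 5 (U'): U=YYWG F=ORWY R=WBOO B=RRWB L=GBOR
After move 6 (R): R=OWOB U=YRWY F=OGWG D=BWYR B=GRYB
After move 7 (U'): U=RYYW F=GBWG R=OGOB B=OWYB L=GROR
Query 1: R[2] = O
Query 2: R[1] = G
Query 3: B[0] = O
Query 4: U[1] = Y
Query 5: L[1] = R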